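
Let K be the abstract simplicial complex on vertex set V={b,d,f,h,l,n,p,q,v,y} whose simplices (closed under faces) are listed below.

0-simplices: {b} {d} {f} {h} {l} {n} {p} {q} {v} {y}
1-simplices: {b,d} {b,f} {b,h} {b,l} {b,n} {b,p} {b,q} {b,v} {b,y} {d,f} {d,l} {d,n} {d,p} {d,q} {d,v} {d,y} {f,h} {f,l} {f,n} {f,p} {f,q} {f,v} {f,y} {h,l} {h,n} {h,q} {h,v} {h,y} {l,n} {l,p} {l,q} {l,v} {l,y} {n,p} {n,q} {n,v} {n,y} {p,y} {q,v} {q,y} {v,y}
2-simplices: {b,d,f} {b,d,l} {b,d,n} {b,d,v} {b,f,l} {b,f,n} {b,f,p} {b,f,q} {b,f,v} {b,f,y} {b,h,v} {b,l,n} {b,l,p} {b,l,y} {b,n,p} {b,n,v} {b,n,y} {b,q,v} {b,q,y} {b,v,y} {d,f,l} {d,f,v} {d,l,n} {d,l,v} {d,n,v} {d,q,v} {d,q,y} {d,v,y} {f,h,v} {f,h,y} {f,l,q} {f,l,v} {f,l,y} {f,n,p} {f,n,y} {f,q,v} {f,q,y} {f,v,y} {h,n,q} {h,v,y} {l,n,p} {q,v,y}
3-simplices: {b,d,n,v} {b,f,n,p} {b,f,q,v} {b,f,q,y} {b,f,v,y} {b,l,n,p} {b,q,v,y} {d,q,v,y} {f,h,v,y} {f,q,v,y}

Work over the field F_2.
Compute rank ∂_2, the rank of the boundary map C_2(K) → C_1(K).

n_0=10 n_1=41 n_2=42 n_3=10  [Z2]
∂1: piv[bd,bf,bh,bl,bn,bp,bq,bv,by] rk=9  ker:df,dl,dn,dp,dq,dv,dy,fh,fl,fn,fp,fq,fv,fy,hl,hn,hq,hv,hy,ln,lp,lq,lv,ly,np,nq,nv,ny,py,qv,qy,vy
∂2: piv[bdf,bdl,bdn,bdv,bfl,bfn,bfp,bfq,bfv,bfy,bhv,bln,blp,bly,bnp,bnv,bny,bqv,bqy,bvy,dlv,dqv,dqy,fhv,fhy,flq,hnq] rk=27  ker:dfl,dfv,dln,dnv,dvy,flv,fly,fnp,fny,fqv,fqy,fvy,hvy,lnp,qvy
∂3: piv[bdnv,bfnp,bfqv,bfqy,bfvy,blnp,bqvy,dqvy,fhvy] rk=9  ker:fqvy
rk∂_2=27

rank∂_2=27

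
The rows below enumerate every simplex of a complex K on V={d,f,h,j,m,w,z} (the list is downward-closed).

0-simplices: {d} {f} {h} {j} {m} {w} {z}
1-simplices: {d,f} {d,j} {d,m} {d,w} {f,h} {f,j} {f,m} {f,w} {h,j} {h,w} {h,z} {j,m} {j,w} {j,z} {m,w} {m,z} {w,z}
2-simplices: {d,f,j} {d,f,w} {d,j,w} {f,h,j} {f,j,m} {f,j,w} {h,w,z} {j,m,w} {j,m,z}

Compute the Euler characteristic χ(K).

χ(K)=-1

n_0=7 n_1=17 n_2=9
χ=+7−17+9=-1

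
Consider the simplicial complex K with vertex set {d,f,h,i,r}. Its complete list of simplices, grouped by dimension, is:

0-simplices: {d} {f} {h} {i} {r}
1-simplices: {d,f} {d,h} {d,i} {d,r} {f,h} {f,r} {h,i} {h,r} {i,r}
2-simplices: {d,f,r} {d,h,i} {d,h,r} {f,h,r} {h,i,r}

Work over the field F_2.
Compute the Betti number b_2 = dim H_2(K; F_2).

b_2=0

n_0=5 n_1=9 n_2=5  [Z2]
∂1: piv[df,dh,di,dr] rk=4  ker:fh,fr,hi,hr,ir
∂2: piv[dfr,dhi,dhr,fhr,hir] rk=5
b_2=(5−5)−0=0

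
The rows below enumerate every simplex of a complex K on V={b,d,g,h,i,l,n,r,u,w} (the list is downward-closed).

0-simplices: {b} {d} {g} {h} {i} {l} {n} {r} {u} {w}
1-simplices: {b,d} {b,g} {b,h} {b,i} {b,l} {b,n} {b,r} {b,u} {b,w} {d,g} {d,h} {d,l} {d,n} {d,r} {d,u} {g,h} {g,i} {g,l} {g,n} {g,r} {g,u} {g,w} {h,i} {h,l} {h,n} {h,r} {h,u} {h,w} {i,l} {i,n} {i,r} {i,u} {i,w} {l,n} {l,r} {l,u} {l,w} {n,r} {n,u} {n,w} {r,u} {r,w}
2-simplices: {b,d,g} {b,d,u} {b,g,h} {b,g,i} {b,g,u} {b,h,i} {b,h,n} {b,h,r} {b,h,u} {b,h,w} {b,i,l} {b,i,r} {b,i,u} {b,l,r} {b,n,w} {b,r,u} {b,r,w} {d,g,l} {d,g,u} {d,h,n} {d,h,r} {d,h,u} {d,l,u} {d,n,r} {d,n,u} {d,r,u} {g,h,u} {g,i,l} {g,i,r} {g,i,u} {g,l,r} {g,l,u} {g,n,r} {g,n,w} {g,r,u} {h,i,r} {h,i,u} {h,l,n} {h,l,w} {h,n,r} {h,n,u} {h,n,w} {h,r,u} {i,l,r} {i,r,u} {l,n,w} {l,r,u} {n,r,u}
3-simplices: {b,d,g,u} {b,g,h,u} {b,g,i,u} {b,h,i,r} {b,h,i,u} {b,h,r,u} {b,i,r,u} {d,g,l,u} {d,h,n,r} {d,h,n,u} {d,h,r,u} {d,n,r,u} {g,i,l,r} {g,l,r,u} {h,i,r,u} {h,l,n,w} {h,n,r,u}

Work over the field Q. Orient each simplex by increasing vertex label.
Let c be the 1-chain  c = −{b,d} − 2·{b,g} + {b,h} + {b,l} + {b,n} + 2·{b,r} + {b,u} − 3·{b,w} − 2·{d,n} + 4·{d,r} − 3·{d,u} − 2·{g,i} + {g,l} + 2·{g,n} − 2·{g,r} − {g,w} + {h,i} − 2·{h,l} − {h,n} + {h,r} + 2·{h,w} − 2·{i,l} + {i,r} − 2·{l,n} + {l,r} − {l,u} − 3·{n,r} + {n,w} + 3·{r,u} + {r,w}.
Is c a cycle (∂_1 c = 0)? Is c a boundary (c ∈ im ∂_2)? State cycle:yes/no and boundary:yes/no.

cycle:yes boundary:yes

n_0=10 n_1=42 n_2=48 n_3=17  [Q]
∂1: piv[bd,bg,bh,bi,bl,bn,br,bu,bw] rk=9  ker:dg,dh,dl,dn,dr,du,gh,gi,gl,gn,gr,gu,gw,hi,hl,hn,hr,hu,hw,il,in,ir,iu,iw,ln,lr,lu,lw,nr,nu,nw,ru,rw
∂2: piv[bdg,bdu,bgh,bgi,bgu,bhi,bhn,bhr,bhu,bhw,bil,bir,biu,blr,bnw,bru,brw,dgl,dhn,dhr,dhu,dlu,dnr,dnu,gil,gir,gnr,gnw,hln,hlw] rk=30  ker:dgu,dru,ghu,giu,glr,glu,gru,hir,hiu,hnr,hnu,hnw,hru,ilr,iru,lnw,lru,nru
∂3: piv[bdgu,bghu,bgiu,bhir,bhiu,bhru,biru,dglu,dhnr,dhnu,dhru,dnru,gilr,glru,hlnw] rk=15  ker:hiru,hnru
∂1c = 0
c vs im∂2: reduces to 0 ⇒ boundary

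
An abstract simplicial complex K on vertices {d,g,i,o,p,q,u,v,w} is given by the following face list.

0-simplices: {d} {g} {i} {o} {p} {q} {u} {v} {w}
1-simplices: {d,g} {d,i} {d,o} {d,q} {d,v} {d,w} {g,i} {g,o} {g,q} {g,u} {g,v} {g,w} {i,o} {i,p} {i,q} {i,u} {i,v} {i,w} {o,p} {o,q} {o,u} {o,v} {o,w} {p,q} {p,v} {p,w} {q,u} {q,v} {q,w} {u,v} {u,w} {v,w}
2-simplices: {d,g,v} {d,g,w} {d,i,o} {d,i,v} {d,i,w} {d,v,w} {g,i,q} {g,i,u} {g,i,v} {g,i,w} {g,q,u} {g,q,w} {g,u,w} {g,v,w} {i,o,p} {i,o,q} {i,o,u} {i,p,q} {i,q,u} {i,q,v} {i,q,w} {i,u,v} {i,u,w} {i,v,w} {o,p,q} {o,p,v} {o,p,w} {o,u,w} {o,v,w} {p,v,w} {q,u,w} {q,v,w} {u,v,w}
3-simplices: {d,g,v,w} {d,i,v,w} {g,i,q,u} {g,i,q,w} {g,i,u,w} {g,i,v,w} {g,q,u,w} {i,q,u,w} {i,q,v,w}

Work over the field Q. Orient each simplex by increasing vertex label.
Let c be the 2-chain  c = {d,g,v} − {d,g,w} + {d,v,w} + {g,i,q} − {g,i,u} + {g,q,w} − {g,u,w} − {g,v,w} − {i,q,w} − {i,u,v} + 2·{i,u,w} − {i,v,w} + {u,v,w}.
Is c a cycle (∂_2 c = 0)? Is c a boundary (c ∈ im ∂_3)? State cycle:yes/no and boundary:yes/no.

n_0=9 n_1=32 n_2=33 n_3=9  [Q]
∂1: piv[dg,di,do,dq,dv,dw,gu,ip] rk=8  ker:gi,go,gq,gv,gw,io,iq,iu,iv,iw,op,oq,ou,ov,ow,pq,pv,pw,qu,qv,qw,uv,uw,vw
∂2: piv[dgv,dgw,dio,div,diw,dvw,giq,giu,giv,gqu,gqw,guw,iop,ioq,iou,ipq,iqv,iuv,opv,opw,ouw,ovw] rk=22  ker:giw,gvw,iqu,iqw,iuw,ivw,opq,pvw,quw,qvw,uvw
∂3: piv[dgvw,divw,giqu,giqw,giuw,givw,gquw,iqvw] rk=8  ker:iquw
∂2c = 0
c vs im∂3: residual ≠ 0 ⇒ not boundary

cycle:yes boundary:no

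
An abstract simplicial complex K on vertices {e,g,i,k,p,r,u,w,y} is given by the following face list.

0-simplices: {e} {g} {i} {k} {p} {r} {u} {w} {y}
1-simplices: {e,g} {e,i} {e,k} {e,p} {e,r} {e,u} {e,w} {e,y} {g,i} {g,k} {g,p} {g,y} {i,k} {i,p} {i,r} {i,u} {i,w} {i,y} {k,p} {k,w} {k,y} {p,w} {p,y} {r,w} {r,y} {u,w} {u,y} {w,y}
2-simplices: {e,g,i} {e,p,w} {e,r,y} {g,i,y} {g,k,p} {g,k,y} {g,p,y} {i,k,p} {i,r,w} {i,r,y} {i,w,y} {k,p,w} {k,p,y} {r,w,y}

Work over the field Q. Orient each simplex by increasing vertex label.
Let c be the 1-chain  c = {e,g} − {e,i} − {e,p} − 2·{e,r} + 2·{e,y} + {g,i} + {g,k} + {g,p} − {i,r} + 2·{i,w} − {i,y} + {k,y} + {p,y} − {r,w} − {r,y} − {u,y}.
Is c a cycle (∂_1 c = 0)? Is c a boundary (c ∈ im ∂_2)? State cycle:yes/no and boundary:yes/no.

n_0=9 n_1=28 n_2=14  [Q]
∂1: piv[eg,ei,ek,ep,er,eu,ew,ey] rk=8  ker:gi,gk,gp,gy,ik,ip,ir,iu,iw,iy,kp,kw,ky,pw,py,rw,ry,uw,uy,wy
∂2: piv[egi,epw,ery,giy,gkp,gky,gpy,ikp,irw,iry,iwy,kpw] rk=12  ker:kpy,rwy
∂1c = {e} − 2·{g} − {p} − {r} + {u} + {w} + {y}

cycle:no boundary:no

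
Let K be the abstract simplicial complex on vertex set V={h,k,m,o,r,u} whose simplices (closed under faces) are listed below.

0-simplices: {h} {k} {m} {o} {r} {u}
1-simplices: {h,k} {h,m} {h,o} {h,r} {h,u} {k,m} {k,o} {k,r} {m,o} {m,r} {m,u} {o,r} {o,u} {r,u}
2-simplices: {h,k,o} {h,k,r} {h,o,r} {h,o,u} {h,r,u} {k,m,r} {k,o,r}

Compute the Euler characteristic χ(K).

χ(K)=-1

n_0=6 n_1=14 n_2=7
χ=+6−14+7=-1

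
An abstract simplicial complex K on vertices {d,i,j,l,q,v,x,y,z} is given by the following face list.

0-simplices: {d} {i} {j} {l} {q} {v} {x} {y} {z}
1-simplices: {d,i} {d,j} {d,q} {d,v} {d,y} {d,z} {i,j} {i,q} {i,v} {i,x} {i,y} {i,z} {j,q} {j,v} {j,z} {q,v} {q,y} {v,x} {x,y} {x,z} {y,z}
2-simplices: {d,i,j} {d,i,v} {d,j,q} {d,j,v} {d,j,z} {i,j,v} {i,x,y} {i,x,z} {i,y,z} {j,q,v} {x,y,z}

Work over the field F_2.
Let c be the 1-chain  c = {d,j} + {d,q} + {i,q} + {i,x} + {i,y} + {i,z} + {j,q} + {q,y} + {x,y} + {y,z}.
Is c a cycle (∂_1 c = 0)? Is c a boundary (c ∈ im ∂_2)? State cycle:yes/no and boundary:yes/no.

n_0=9 n_1=21 n_2=11  [Z2]
∂1: piv[di,dj,dq,dv,dy,dz,ix] rk=7  ker:ij,iq,iv,iy,iz,jq,jv,jz,qv,qy,vx,xy,xz,yz
∂2: piv[dij,div,djq,djv,djz,ixy,ixz,iyz,jqv] rk=9  ker:ijv,xyz
∂1c = 0
c vs im∂2: residual ≠ 0 ⇒ not boundary

cycle:yes boundary:no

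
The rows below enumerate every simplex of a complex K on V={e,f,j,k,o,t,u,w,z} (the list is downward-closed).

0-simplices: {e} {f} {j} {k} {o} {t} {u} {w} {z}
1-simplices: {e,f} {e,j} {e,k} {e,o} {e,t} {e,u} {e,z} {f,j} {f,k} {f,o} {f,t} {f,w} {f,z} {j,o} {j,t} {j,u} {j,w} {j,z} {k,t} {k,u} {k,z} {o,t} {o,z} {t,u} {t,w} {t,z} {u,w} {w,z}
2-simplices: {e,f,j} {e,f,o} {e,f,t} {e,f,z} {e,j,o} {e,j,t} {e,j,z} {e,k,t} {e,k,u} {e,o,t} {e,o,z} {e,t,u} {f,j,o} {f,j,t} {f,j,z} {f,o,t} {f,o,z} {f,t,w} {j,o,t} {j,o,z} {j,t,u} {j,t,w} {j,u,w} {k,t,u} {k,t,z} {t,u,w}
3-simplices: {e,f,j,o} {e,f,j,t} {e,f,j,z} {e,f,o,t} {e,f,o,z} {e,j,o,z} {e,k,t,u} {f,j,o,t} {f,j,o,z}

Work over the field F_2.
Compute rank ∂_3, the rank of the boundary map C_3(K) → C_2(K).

rank∂_3=8

n_0=9 n_1=28 n_2=26 n_3=9  [Z2]
∂1: piv[ef,ej,ek,eo,et,eu,ez,fw] rk=8  ker:fj,fk,fo,ft,fz,jo,jt,ju,jw,jz,kt,ku,kz,ot,oz,tu,tw,tz,uw,wz
∂2: piv[efj,efo,eft,efz,ejo,ejt,ejz,ekt,eku,eot,eoz,etu,ftw,jtu,jtw,juw,ktz] rk=17  ker:fjo,fjt,fjz,fot,foz,jot,joz,ktu,tuw
∂3: piv[efjo,efjt,efjz,efot,efoz,ejoz,ektu,fjot] rk=8  ker:fjoz
rk∂_3=8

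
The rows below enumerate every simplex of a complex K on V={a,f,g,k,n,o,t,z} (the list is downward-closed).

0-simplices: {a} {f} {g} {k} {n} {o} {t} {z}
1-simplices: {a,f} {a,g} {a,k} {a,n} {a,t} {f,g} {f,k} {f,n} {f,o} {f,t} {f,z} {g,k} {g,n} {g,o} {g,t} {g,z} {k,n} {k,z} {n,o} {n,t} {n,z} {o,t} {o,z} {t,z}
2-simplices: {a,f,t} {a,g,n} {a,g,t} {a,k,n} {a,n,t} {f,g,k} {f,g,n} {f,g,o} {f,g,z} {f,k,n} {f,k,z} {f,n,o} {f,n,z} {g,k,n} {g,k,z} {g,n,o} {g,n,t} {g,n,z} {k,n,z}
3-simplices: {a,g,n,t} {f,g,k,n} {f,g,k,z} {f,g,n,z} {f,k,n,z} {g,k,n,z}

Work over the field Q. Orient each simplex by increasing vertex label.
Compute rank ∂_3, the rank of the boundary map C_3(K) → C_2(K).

n_0=8 n_1=24 n_2=19 n_3=6  [Q]
∂1: piv[af,ag,ak,an,at,fo,fz] rk=7  ker:fg,fk,fn,ft,gk,gn,go,gt,gz,kn,kz,no,nt,nz,ot,oz,tz
∂2: piv[aft,agn,agt,akn,ant,fgk,fgn,fgo,fgz,fkn,fkz,fno,fnz] rk=13  ker:gkn,gkz,gno,gnt,gnz,knz
∂3: piv[agnt,fgkn,fgkz,fgnz,fknz] rk=5  ker:gknz
rk∂_3=5

rank∂_3=5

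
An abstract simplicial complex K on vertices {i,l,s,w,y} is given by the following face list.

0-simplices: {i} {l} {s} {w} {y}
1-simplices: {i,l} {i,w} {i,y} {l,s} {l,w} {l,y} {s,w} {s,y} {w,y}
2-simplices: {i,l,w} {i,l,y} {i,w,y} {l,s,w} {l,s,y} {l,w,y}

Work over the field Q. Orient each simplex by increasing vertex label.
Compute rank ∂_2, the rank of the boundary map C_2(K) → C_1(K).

n_0=5 n_1=9 n_2=6  [Q]
∂1: piv[il,iw,iy,ls] rk=4  ker:lw,ly,sw,sy,wy
∂2: piv[ilw,ily,iwy,lsw,lsy] rk=5  ker:lwy
rk∂_2=5

rank∂_2=5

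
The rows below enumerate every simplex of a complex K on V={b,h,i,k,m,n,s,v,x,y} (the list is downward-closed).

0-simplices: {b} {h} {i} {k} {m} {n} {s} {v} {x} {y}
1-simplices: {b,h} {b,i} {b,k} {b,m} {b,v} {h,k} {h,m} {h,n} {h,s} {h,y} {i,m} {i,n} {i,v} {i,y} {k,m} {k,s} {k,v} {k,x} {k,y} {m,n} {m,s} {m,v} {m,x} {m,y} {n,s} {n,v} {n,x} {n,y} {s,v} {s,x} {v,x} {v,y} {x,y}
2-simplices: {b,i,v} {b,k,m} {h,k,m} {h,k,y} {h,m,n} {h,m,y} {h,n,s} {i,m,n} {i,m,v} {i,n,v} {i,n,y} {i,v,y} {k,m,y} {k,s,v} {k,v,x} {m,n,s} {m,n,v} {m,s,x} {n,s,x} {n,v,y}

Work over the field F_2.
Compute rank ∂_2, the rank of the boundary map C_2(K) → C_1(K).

rank∂_2=17

n_0=10 n_1=33 n_2=20  [Z2]
∂1: piv[bh,bi,bk,bm,bv,hn,hs,hy,kx] rk=9  ker:hk,hm,im,in,iv,iy,km,ks,kv,ky,mn,ms,mv,mx,my,ns,nv,nx,ny,sv,sx,vx,vy,xy
∂2: piv[biv,bkm,hkm,hky,hmn,hmy,hns,imn,imv,inv,iny,ivy,ksv,kvx,mns,msx,nsx] rk=17  ker:kmy,mnv,nvy
rk∂_2=17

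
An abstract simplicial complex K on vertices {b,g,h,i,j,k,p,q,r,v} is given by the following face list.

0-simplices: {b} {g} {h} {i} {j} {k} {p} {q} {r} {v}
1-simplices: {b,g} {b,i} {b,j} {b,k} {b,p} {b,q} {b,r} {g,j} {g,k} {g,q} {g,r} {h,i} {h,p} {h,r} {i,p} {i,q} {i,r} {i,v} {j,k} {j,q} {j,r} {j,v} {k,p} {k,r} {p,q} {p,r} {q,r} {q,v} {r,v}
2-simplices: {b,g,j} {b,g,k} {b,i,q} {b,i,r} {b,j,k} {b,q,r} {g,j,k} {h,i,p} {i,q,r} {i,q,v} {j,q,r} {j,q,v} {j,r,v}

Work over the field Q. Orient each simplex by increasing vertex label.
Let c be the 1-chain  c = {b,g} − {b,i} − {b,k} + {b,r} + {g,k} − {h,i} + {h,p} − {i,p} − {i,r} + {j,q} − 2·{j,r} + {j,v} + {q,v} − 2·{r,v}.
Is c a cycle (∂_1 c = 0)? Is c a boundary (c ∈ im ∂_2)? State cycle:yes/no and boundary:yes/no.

n_0=10 n_1=29 n_2=13  [Q]
∂1: piv[bg,bi,bj,bk,bp,bq,br,hi,iv] rk=9  ker:gj,gk,gq,gr,hp,hr,ip,iq,ir,jk,jq,jr,jv,kp,kr,pq,pr,qr,qv,rv
∂2: piv[bgj,bgk,biq,bir,bjk,bqr,hip,iqv,jqr,jqv,jrv] rk=11  ker:gjk,iqr
∂1c = 0
c vs im∂2: reduces to 0 ⇒ boundary

cycle:yes boundary:yes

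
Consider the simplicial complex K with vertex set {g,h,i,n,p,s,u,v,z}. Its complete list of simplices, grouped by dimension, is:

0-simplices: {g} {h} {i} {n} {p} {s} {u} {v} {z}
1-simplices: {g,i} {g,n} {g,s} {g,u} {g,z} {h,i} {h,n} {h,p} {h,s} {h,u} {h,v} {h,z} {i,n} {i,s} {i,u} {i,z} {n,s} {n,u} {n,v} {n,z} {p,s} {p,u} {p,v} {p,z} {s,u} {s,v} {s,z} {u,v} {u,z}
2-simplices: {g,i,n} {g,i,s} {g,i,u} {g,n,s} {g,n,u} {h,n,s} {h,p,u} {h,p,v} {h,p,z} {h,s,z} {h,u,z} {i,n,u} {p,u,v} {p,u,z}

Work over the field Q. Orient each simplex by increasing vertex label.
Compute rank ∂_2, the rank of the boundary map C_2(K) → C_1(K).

rank∂_2=12

n_0=9 n_1=29 n_2=14  [Q]
∂1: piv[gi,gn,gs,gu,gz,hi,hp,hv] rk=8  ker:hn,hs,hu,hz,in,is,iu,iz,ns,nu,nv,nz,ps,pu,pv,pz,su,sv,sz,uv,uz
∂2: piv[gin,gis,giu,gns,gnu,hns,hpu,hpv,hpz,hsz,huz,puv] rk=12  ker:inu,puz
rk∂_2=12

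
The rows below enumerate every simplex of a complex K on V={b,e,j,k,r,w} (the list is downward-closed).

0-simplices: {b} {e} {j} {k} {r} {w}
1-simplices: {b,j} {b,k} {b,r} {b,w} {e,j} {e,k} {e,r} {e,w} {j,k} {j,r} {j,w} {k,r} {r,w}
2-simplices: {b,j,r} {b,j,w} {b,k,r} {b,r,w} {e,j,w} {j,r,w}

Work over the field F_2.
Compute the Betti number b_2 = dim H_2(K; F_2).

b_2=1

n_0=6 n_1=13 n_2=6  [Z2]
∂1: piv[bj,bk,br,bw,ej] rk=5  ker:ek,er,ew,jk,jr,jw,kr,rw
∂2: piv[bjr,bjw,bkr,brw,ejw] rk=5  ker:jrw
b_2=(6−5)−0=1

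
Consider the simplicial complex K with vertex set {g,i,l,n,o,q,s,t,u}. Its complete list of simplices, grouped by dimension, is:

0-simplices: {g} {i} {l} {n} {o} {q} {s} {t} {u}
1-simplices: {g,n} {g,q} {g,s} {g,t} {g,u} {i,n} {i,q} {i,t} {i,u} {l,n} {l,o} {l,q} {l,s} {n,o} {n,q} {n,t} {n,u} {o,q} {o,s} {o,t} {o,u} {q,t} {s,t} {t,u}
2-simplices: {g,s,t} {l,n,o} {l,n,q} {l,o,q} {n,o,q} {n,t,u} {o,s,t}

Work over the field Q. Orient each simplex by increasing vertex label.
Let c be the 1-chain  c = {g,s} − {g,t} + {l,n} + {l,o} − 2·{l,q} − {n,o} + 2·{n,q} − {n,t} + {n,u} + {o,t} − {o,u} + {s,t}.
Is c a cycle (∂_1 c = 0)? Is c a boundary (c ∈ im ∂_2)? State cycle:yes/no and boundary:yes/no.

n_0=9 n_1=24 n_2=7  [Q]
∂1: piv[gn,gq,gs,gt,gu,in,ln,lo] rk=8  ker:iq,it,iu,lq,ls,no,nq,nt,nu,oq,os,ot,ou,qt,st,tu
∂2: piv[gst,lno,lnq,loq,ntu,ost] rk=6  ker:noq
∂1c = 0
c vs im∂2: residual ≠ 0 ⇒ not boundary

cycle:yes boundary:no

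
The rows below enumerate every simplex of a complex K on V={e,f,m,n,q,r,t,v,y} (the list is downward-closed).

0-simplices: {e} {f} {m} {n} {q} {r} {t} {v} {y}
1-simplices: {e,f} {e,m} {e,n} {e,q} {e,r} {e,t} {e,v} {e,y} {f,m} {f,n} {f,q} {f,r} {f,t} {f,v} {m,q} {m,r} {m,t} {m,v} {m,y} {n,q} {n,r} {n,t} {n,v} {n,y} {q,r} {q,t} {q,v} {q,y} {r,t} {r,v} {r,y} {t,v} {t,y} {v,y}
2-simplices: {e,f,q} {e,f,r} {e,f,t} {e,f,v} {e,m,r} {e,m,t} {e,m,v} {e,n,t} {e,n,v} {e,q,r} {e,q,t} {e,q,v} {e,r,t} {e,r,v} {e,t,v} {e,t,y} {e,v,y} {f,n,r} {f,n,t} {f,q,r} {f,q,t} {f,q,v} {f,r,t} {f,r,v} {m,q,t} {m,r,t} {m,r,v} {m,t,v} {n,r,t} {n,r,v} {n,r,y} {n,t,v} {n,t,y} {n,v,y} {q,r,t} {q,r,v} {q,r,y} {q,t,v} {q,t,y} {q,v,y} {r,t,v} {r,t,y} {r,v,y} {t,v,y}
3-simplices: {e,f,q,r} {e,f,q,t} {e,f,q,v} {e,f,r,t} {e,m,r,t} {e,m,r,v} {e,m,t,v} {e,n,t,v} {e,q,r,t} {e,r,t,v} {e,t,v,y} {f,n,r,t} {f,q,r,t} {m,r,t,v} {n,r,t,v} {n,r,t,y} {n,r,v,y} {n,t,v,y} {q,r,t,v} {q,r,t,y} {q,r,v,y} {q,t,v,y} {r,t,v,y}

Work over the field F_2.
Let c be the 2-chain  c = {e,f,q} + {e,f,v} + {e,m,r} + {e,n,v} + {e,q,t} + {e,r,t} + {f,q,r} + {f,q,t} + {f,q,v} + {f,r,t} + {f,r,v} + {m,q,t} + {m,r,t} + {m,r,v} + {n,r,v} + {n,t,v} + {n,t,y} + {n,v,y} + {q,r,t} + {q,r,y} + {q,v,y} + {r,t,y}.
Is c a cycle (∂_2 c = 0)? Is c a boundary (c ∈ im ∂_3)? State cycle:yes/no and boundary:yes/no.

n_0=9 n_1=34 n_2=44 n_3=23  [Z2]
∂1: piv[ef,em,en,eq,er,et,ev,ey] rk=8  ker:fm,fn,fq,fr,ft,fv,mq,mr,mt,mv,my,nq,nr,nt,nv,ny,qr,qt,qv,qy,rt,rv,ry,tv,ty,vy
∂2: piv[efq,efr,eft,efv,emr,emt,emv,ent,env,eqr,eqt,eqv,ert,erv,etv,ety,evy,fnr,fnt,mqt,nry,nty,qry] rk=23  ker:fqr,fqt,fqv,frt,frv,mrt,mrv,mtv,nrt,nrv,ntv,nvy,qrt,qrv,qtv,qty,qvy,rtv,rty,rvy,tvy
∂3: piv[efqr,efqt,efqv,efrt,emrt,emrv,emtv,entv,eqrt,ertv,etvy,fnrt,nrtv,nrty,nrvy,ntvy,qrtv,qrty,qrvy] rk=19  ker:fqrt,mrtv,qtvy,rtvy
∂2c = {e,m} + {e,n} + {f,r} + {f,v} + {m,q} + {m,r} + {m,v} + {n,r} + {q,r} + {r,t} + {r,v} + {t,v}

cycle:no boundary:no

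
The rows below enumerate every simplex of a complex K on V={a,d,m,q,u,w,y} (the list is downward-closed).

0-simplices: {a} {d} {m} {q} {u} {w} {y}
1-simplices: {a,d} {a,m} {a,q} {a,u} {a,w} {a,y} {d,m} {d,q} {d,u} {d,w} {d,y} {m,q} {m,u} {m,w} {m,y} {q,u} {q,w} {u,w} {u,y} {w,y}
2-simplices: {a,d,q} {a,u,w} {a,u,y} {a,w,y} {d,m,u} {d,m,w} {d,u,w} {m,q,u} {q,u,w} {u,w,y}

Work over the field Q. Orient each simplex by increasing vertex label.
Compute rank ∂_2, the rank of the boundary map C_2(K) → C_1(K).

rank∂_2=9

n_0=7 n_1=20 n_2=10  [Q]
∂1: piv[ad,am,aq,au,aw,ay] rk=6  ker:dm,dq,du,dw,dy,mq,mu,mw,my,qu,qw,uw,uy,wy
∂2: piv[adq,auw,auy,awy,dmu,dmw,duw,mqu,quw] rk=9  ker:uwy
rk∂_2=9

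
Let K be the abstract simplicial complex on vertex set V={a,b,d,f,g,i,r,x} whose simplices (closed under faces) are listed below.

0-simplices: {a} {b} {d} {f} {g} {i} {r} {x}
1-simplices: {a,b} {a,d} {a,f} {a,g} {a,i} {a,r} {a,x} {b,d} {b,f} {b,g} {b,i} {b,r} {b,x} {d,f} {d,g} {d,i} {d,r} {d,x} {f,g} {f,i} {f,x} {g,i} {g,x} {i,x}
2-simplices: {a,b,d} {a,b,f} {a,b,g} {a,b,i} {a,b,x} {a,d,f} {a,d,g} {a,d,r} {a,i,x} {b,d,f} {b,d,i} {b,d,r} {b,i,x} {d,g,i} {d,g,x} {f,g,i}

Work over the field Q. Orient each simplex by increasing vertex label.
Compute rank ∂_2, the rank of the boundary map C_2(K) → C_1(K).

rank∂_2=14

n_0=8 n_1=24 n_2=16  [Q]
∂1: piv[ab,ad,af,ag,ai,ar,ax] rk=7  ker:bd,bf,bg,bi,br,bx,df,dg,di,dr,dx,fg,fi,fx,gi,gx,ix
∂2: piv[abd,abf,abg,abi,abx,adf,adg,adr,aix,bdi,bdr,dgi,dgx,fgi] rk=14  ker:bdf,bix
rk∂_2=14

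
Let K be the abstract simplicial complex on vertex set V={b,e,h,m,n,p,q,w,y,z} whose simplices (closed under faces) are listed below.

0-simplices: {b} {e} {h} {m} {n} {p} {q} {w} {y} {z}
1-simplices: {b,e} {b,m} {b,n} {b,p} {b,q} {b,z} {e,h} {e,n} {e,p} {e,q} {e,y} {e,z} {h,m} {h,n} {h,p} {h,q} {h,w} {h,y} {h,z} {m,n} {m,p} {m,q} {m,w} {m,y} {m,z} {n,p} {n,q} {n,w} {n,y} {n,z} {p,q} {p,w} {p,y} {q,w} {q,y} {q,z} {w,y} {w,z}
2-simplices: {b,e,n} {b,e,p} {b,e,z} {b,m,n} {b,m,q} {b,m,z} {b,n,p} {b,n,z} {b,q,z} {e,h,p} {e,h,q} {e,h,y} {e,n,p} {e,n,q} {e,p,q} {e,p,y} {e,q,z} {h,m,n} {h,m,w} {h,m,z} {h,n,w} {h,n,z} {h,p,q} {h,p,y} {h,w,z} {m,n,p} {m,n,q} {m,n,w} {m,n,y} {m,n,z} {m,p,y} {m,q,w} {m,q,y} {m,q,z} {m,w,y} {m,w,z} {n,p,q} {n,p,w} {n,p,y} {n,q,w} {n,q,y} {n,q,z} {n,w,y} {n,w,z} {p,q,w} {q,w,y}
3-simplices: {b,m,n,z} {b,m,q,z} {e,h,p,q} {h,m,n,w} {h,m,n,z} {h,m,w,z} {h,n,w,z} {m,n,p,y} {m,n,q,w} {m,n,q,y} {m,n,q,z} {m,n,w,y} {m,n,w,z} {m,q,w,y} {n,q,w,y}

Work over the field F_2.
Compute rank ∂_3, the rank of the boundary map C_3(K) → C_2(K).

n_0=10 n_1=38 n_2=46 n_3=15  [Z2]
∂1: piv[be,bm,bn,bp,bq,bz,eh,ey,hw] rk=9  ker:en,ep,eq,ez,hm,hn,hp,hq,hy,hz,mn,mp,mq,mw,my,mz,np,nq,nw,ny,nz,pq,pw,py,qw,qy,qz,wy,wz
∂2: piv[ben,bep,bez,bmn,bmq,bmz,bnp,bnz,bqz,ehp,ehq,ehy,enq,epq,epy,eqz,hmn,hmw,hmz,hnw,hwz,mnp,mny,mpy,mqw,mqy,mwy,npw] rk=28  ker:enp,hnz,hpq,hpy,mnq,mnw,mnz,mqz,mwz,npq,npy,nqw,nqy,nqz,nwy,nwz,pqw,qwy
∂3: piv[bmnz,bmqz,ehpq,hmnw,hmnz,hmwz,hnwz,mnpy,mnqw,mnqy,mnqz,mnwy,mqwy] rk=13  ker:mnwz,nqwy
rk∂_3=13

rank∂_3=13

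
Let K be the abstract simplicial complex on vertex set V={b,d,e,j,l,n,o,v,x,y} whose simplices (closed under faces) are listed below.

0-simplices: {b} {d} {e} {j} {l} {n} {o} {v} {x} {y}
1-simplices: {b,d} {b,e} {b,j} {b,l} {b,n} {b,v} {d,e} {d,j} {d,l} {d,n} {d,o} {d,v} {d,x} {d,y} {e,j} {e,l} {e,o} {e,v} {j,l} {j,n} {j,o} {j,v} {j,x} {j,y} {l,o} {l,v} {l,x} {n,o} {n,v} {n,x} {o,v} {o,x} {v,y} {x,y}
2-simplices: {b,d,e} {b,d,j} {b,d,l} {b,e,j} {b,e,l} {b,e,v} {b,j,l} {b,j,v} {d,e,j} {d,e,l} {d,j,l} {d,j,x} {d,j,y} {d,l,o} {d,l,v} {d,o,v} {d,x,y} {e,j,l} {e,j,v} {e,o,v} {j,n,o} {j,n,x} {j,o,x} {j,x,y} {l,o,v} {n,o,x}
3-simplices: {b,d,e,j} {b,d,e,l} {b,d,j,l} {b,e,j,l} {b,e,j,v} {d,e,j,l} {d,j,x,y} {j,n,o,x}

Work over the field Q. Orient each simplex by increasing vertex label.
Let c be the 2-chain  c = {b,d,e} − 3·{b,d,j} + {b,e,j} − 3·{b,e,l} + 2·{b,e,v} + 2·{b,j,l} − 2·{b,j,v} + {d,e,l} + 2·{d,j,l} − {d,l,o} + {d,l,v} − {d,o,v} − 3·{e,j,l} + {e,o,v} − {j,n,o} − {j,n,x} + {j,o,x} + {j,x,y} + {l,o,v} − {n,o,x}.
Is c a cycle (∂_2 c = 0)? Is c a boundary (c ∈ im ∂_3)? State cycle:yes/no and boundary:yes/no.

n_0=10 n_1=34 n_2=26 n_3=8  [Q]
∂1: piv[bd,be,bj,bl,bn,bv,do,dx,dy] rk=9  ker:de,dj,dl,dn,dv,ej,el,eo,ev,jl,jn,jo,jv,jx,jy,lo,lv,lx,no,nv,nx,ov,ox,vy,xy
∂2: piv[bde,bdj,bdl,bej,bel,bev,bjl,bjv,djx,djy,dlo,dlv,dov,dxy,eov,jno,jnx,jox] rk=18  ker:dej,del,djl,ejl,ejv,jxy,lov,nox
∂3: piv[bdej,bdel,bdjl,bejl,bejv,djxy,jnox] rk=7  ker:dejl
∂2c = −2·{b,d} − {b,e} + 2·{b,j} + {b,l} + 2·{d,e} − {d,j} − 3·{d,l} − 2·{e,j} + {e,l} + {e,o} + {e,v} + {j,l} − 2·{j,n} + 2·{j,o} − 2·{j,v} + {j,x} − {j,y} − 2·{n,o} + {o,v} + {x,y}

cycle:no boundary:no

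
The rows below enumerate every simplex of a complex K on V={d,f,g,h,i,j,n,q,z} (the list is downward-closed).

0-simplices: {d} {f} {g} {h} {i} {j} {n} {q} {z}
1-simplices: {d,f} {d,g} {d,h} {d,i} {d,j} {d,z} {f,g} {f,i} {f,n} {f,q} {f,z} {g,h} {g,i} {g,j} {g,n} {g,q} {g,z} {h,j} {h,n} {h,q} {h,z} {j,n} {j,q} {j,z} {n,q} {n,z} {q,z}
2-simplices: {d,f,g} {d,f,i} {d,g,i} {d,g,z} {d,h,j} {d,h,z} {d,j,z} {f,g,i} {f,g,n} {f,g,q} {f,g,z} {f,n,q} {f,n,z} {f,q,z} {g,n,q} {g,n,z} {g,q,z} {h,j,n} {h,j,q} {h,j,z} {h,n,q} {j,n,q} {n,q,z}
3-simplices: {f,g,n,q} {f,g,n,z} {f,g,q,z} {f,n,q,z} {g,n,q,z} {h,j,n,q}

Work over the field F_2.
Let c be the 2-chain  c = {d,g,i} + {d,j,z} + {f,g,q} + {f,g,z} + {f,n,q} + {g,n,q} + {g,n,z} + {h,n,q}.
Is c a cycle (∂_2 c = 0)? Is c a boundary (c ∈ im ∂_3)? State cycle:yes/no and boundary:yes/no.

n_0=9 n_1=27 n_2=23 n_3=6  [Z2]
∂1: piv[df,dg,dh,di,dj,dz,fn,fq] rk=8  ker:fg,fi,fz,gh,gi,gj,gn,gq,gz,hj,hn,hq,hz,jn,jq,jz,nq,nz,qz
∂2: piv[dfg,dfi,dgi,dgz,dhj,dhz,djz,fgn,fgq,fgz,fnq,fnz,fqz,hjn,hjq,hnq] rk=16  ker:fgi,gnq,gnz,gqz,hjz,jnq,nqz
∂3: piv[fgnq,fgnz,fgqz,fnqz,hjnq] rk=5  ker:gnqz
∂2c = {d,g} + {d,i} + {d,j} + {d,z} + {f,n} + {f,z} + {g,i} + {h,n} + {h,q} + {j,z} + {n,q} + {n,z}

cycle:no boundary:no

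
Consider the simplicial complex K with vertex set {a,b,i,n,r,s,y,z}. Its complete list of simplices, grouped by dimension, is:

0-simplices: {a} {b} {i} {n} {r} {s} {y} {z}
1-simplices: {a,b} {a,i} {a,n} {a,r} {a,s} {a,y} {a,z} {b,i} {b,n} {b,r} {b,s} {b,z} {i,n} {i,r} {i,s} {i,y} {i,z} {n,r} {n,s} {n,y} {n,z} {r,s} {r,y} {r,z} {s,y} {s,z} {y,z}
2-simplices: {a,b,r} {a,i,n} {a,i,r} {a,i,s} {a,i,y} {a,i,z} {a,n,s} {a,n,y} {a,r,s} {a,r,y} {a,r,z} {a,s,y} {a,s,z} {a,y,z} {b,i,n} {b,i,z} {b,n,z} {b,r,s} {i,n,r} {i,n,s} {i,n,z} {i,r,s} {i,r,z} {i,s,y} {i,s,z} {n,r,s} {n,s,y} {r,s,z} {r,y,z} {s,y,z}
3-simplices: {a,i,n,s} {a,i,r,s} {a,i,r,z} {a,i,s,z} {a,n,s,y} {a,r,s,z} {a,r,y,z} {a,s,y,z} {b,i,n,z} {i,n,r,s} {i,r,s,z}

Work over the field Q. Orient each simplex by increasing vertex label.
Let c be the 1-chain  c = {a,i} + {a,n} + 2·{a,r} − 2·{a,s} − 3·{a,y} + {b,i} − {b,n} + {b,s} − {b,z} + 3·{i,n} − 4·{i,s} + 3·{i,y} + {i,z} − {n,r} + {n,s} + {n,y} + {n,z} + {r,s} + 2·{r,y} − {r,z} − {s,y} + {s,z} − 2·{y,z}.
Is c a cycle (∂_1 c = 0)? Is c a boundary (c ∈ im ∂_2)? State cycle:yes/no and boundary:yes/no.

n_0=8 n_1=27 n_2=30 n_3=11  [Q]
∂1: piv[ab,ai,an,ar,as,ay,az] rk=7  ker:bi,bn,br,bs,bz,in,ir,is,iy,iz,nr,ns,ny,nz,rs,ry,rz,sy,sz,yz
∂2: piv[abr,ain,air,ais,aiy,aiz,ans,any,ars,ary,arz,asy,asz,ayz,bin,biz,bnz,brs,inr] rk=19  ker:ins,inz,irs,irz,isy,isz,nrs,nsy,rsz,ryz,syz
∂3: piv[ains,airs,airz,aisz,ansy,arsz,aryz,asyz,binz,inrs] rk=10  ker:irsz
∂1c = {a} − {i} + {n} − {r} − 3·{s} + 4·{y} − {z}

cycle:no boundary:no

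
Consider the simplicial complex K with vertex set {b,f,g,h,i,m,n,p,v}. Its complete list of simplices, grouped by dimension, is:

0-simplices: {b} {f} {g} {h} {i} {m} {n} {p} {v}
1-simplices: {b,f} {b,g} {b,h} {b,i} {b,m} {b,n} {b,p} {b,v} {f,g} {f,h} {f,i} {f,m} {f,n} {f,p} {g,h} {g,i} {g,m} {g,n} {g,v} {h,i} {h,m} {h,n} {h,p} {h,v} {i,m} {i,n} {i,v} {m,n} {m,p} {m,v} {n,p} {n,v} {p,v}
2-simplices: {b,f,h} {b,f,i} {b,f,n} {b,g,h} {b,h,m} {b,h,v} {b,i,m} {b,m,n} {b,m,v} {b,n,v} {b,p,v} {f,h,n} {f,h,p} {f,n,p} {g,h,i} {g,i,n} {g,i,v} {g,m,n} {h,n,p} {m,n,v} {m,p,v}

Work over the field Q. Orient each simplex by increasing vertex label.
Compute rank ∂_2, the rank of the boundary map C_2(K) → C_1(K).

rank∂_2=19

n_0=9 n_1=33 n_2=21  [Q]
∂1: piv[bf,bg,bh,bi,bm,bn,bp,bv] rk=8  ker:fg,fh,fi,fm,fn,fp,gh,gi,gm,gn,gv,hi,hm,hn,hp,hv,im,in,iv,mn,mp,mv,np,nv,pv
∂2: piv[bfh,bfi,bfn,bgh,bhm,bhv,bim,bmn,bmv,bnv,bpv,fhn,fhp,fnp,ghi,gin,giv,gmn,mpv] rk=19  ker:hnp,mnv
rk∂_2=19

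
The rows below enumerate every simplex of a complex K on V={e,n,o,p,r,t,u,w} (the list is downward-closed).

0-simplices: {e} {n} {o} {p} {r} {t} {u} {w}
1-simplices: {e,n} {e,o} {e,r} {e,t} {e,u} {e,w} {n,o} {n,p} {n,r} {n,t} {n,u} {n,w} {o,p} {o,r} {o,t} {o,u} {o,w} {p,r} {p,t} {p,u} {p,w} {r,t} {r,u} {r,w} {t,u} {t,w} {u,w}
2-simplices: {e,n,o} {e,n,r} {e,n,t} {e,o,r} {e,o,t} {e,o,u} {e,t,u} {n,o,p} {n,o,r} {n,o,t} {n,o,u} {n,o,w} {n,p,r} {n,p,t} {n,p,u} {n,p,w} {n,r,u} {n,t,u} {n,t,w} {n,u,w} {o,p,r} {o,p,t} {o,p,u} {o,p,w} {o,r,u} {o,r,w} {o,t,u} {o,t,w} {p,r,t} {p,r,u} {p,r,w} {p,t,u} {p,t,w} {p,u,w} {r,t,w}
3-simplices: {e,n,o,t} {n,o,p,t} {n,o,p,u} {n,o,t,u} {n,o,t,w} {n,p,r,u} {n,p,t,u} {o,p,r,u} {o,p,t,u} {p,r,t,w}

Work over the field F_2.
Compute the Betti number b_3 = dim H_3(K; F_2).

n_0=8 n_1=27 n_2=35 n_3=10  [Z2]
∂1: piv[en,eo,er,et,eu,ew,np] rk=7  ker:no,nr,nt,nu,nw,op,or,ot,ou,ow,pr,pt,pu,pw,rt,ru,rw,tu,tw,uw
∂2: piv[eno,enr,ent,eor,eot,eou,etu,nop,nou,now,npr,npt,npu,npw,nru,ntw,nuw,orw,prt] rk=19  ker:nor,not,ntu,opr,opt,opu,opw,oru,otu,otw,pru,prw,ptu,ptw,puw,rtw
∂3: piv[enot,nopt,nopu,notu,notw,npru,nptu,opru,prtw] rk=9  ker:optu
b_3=(10−9)−0=1

b_3=1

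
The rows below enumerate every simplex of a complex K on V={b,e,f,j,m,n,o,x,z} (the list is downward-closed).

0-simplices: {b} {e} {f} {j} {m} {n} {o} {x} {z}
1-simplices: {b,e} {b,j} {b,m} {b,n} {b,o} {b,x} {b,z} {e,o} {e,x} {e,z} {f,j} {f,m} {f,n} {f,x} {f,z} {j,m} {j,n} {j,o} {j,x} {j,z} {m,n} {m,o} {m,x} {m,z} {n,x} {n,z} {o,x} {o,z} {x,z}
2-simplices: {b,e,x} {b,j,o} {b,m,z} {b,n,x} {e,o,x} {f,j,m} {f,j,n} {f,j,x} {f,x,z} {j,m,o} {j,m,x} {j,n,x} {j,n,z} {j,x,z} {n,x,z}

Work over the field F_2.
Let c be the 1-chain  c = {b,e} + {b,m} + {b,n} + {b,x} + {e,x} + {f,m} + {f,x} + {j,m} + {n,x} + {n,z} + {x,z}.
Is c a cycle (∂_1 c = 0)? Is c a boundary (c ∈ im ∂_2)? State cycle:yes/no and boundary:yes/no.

n_0=9 n_1=29 n_2=15  [Z2]
∂1: piv[be,bj,bm,bn,bo,bx,bz,fj] rk=8  ker:eo,ex,ez,fm,fn,fx,fz,jm,jn,jo,jx,jz,mn,mo,mx,mz,nx,nz,ox,oz,xz
∂2: piv[bex,bjo,bmz,bnx,eox,fjm,fjn,fjx,fxz,jmo,jmx,jnx,jnz,jxz] rk=14  ker:nxz
∂1c = {j} + {m} + {n} + {x}

cycle:no boundary:no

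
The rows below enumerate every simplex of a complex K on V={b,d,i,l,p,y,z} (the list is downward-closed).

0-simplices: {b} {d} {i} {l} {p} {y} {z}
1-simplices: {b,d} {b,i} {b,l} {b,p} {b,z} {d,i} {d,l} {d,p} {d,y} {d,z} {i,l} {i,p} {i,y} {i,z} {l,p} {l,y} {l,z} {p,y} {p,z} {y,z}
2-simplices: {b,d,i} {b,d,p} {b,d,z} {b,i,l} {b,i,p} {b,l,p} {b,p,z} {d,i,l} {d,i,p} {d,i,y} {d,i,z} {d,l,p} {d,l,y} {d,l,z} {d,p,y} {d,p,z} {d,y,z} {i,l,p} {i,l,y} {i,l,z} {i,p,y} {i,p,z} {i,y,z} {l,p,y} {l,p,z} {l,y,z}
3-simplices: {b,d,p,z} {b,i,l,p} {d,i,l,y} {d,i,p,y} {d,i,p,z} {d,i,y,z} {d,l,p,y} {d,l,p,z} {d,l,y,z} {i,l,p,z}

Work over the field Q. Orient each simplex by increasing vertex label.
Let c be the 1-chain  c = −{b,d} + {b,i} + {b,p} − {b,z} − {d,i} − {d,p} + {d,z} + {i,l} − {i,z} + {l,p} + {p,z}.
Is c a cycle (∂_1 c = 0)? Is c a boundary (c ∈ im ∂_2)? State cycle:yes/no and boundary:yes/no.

cycle:yes boundary:yes

n_0=7 n_1=20 n_2=26 n_3=10  [Q]
∂1: piv[bd,bi,bl,bp,bz,dy] rk=6  ker:di,dl,dp,dz,il,ip,iy,iz,lp,ly,lz,py,pz,yz
∂2: piv[bdi,bdp,bdz,bil,bip,blp,bpz,dil,diy,diz,dly,dlz,dpy,dyz] rk=14  ker:dip,dlp,dpz,ilp,ily,ilz,ipy,ipz,iyz,lpy,lpz,lyz
∂3: piv[bdpz,bilp,dily,dipy,dipz,diyz,dlpy,dlpz,dlyz,ilpz] rk=10
∂1c = 0
c vs im∂2: reduces to 0 ⇒ boundary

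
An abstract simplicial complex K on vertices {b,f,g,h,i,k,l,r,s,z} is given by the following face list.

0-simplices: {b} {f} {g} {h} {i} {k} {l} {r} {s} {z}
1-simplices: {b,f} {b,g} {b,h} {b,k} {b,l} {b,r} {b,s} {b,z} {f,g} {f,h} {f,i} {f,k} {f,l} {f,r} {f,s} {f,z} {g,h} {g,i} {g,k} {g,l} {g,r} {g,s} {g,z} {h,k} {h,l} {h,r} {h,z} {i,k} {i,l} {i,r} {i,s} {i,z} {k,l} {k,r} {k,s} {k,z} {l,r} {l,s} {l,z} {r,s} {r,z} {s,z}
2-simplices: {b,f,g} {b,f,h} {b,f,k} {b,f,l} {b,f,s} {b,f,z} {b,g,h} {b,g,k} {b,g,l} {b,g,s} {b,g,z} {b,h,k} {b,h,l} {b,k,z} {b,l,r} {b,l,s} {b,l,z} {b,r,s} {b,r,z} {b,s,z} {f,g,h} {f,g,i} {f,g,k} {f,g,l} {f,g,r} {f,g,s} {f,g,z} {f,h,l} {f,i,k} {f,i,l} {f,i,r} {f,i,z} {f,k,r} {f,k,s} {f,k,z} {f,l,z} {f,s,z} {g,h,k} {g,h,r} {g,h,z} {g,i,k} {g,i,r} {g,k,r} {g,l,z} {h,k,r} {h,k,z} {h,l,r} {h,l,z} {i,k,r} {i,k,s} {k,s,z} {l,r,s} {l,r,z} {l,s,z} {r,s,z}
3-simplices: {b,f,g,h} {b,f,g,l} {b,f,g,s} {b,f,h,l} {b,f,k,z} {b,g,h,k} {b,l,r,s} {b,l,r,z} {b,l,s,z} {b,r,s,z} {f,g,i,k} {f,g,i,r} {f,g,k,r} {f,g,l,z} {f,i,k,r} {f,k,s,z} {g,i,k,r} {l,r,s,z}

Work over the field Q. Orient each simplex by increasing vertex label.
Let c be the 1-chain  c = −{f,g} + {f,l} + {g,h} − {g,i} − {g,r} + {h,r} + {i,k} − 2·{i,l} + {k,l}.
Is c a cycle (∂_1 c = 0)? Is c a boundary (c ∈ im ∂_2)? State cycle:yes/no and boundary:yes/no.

n_0=10 n_1=42 n_2=55 n_3=18  [Q]
∂1: piv[bf,bg,bh,bk,bl,br,bs,bz,fi] rk=9  ker:fg,fh,fk,fl,fr,fs,fz,gh,gi,gk,gl,gr,gs,gz,hk,hl,hr,hz,ik,il,ir,is,iz,kl,kr,ks,kz,lr,ls,lz,rs,rz,sz
∂2: piv[bfg,bfh,bfk,bfl,bfs,bfz,bgh,bgk,bgl,bgs,bgz,bhk,bhl,bkz,blr,bls,blz,brs,brz,bsz,fgi,fgr,fik,fil,fir,fiz,fkr,fks,ghr,ghz,hlr,iks] rk=32  ker:fgh,fgk,fgl,fgs,fgz,fhl,fkz,flz,fsz,ghk,gik,gir,gkr,glz,hkr,hkz,hlz,ikr,ksz,lrs,lrz,lsz,rsz
∂3: piv[bfgh,bfgl,bfgs,bfhl,bfkz,bghk,blrs,blrz,blsz,brsz,fgik,fgir,fgkr,fglz,fikr,fksz] rk=16  ker:gikr,lrsz
∂1c = 0
c vs im∂2: residual ≠ 0 ⇒ not boundary

cycle:yes boundary:no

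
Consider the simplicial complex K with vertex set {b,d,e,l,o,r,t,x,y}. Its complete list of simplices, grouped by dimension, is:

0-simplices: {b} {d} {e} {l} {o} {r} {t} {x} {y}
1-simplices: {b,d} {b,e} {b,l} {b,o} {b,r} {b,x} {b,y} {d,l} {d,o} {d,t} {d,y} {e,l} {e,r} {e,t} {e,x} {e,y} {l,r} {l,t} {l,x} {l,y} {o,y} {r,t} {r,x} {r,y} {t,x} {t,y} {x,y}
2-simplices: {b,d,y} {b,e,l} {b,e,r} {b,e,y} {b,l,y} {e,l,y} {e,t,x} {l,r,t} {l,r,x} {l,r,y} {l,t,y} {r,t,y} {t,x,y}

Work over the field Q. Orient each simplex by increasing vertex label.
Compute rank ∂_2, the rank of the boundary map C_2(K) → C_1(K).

n_0=9 n_1=27 n_2=13  [Q]
∂1: piv[bd,be,bl,bo,br,bx,by,dt] rk=8  ker:dl,do,dy,el,er,et,ex,ey,lr,lt,lx,ly,oy,rt,rx,ry,tx,ty,xy
∂2: piv[bdy,bel,ber,bey,bly,etx,lrt,lrx,lry,lty,txy] rk=11  ker:ely,rty
rk∂_2=11

rank∂_2=11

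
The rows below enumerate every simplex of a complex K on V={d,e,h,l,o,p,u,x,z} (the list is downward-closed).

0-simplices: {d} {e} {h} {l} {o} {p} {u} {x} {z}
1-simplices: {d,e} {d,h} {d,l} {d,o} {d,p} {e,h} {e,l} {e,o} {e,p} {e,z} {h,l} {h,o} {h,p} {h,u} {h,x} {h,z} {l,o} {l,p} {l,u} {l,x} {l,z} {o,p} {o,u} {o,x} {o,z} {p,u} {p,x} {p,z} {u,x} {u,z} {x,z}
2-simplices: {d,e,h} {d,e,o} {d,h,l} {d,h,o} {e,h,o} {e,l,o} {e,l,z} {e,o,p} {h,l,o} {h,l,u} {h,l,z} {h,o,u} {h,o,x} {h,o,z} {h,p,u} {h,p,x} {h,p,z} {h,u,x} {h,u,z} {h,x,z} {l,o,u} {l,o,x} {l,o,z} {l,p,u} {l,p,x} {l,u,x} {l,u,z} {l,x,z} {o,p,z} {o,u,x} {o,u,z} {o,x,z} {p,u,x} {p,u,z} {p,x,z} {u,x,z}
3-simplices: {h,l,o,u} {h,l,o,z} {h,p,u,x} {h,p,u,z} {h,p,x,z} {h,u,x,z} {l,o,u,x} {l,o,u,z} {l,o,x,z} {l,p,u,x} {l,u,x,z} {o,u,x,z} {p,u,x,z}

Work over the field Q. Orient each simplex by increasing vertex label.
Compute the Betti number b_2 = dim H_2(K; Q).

b_2=3

n_0=9 n_1=31 n_2=36 n_3=13  [Q]
∂1: piv[de,dh,dl,do,dp,ez,hu,hx] rk=8  ker:eh,el,eo,ep,hl,ho,hp,hz,lo,lp,lu,lx,lz,op,ou,ox,oz,pu,px,pz,ux,uz,xz
∂2: piv[deh,deo,dhl,dho,elo,elz,eop,hlo,hlu,hlz,hou,hox,hoz,hpu,hpx,hpz,hux,huz,hxz,lox,lpu,opz] rk=22  ker:eho,lou,loz,lpx,lux,luz,lxz,oux,ouz,oxz,pux,puz,pxz,uxz
∂3: piv[hlou,hloz,hpux,hpuz,hpxz,huxz,loux,louz,loxz,lpux,luxz] rk=11  ker:ouxz,puxz
b_2=(36−22)−11=3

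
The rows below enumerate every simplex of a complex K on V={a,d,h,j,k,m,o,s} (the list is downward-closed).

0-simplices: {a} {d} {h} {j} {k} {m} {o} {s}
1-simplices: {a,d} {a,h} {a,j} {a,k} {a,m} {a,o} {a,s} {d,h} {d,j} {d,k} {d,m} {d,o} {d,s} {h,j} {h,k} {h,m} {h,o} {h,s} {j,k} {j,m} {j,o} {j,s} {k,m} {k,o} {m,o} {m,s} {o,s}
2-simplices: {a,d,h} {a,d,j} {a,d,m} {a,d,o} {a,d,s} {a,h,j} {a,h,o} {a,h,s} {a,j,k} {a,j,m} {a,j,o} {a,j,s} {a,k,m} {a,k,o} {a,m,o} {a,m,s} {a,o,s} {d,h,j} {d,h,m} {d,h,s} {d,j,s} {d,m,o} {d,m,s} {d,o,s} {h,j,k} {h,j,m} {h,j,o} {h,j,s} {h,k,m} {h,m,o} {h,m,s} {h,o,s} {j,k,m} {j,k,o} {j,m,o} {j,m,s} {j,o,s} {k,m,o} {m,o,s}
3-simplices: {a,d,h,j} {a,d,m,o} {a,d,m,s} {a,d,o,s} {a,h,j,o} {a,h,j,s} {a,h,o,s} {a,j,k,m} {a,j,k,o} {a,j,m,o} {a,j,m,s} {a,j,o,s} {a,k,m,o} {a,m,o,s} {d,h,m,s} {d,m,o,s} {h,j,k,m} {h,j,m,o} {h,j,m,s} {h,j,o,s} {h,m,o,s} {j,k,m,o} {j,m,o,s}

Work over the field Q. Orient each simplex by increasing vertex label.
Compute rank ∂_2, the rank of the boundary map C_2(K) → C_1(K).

n_0=8 n_1=27 n_2=39 n_3=23  [Q]
∂1: piv[ad,ah,aj,ak,am,ao,as] rk=7  ker:dh,dj,dk,dm,do,ds,hj,hk,hm,ho,hs,jk,jm,jo,js,km,ko,mo,ms,os
∂2: piv[adh,adj,adm,ado,ads,ahj,aho,ahs,ajk,ajm,ajo,ajs,akm,ako,amo,ams,aos,dhm,hjk] rk=19  ker:dhj,dhs,djs,dmo,dms,dos,hjm,hjo,hjs,hkm,hmo,hms,hos,jkm,jko,jmo,jms,jos,kmo,mos
∂3: piv[adhj,admo,adms,ados,ahjo,ahjs,ahos,ajkm,ajko,ajmo,ajms,ajos,akmo,amos,dhms,hjkm,hjmo,hjms] rk=18  ker:dmos,hjos,hmos,jkmo,jmos
rk∂_2=19

rank∂_2=19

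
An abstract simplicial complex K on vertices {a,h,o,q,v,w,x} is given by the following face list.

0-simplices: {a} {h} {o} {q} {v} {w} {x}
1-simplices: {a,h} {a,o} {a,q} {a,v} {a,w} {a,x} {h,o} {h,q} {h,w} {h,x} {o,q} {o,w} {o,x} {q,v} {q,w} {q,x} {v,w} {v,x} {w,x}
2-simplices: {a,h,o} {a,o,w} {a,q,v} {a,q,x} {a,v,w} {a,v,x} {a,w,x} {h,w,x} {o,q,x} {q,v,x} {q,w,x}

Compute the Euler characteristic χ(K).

χ(K)=-1

n_0=7 n_1=19 n_2=11
χ=+7−19+11=-1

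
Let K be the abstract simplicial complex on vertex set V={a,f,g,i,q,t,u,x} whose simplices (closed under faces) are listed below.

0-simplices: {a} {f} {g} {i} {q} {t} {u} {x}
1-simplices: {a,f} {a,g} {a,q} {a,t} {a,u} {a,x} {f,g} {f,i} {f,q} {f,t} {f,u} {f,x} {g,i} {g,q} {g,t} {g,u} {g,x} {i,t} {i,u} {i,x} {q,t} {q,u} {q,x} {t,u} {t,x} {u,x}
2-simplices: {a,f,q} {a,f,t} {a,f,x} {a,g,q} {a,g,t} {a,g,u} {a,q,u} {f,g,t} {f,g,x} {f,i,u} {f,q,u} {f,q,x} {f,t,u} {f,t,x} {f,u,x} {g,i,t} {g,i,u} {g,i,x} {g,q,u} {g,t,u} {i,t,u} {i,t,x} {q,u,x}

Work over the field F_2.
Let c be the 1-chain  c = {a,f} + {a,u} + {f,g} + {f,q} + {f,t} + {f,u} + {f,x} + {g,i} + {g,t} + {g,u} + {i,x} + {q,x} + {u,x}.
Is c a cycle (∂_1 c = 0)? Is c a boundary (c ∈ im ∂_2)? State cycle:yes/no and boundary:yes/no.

cycle:yes boundary:yes

n_0=8 n_1=26 n_2=23  [Z2]
∂1: piv[af,ag,aq,at,au,ax,fi] rk=7  ker:fg,fq,ft,fu,fx,gi,gq,gt,gu,gx,it,iu,ix,qt,qu,qx,tu,tx,ux
∂2: piv[afq,aft,afx,agq,agt,agu,aqu,fgt,fgx,fiu,fqu,fqx,ftu,ftx,fux,git,giu,gix] rk=18  ker:gqu,gtu,itu,itx,qux
∂1c = 0
c vs im∂2: reduces to 0 ⇒ boundary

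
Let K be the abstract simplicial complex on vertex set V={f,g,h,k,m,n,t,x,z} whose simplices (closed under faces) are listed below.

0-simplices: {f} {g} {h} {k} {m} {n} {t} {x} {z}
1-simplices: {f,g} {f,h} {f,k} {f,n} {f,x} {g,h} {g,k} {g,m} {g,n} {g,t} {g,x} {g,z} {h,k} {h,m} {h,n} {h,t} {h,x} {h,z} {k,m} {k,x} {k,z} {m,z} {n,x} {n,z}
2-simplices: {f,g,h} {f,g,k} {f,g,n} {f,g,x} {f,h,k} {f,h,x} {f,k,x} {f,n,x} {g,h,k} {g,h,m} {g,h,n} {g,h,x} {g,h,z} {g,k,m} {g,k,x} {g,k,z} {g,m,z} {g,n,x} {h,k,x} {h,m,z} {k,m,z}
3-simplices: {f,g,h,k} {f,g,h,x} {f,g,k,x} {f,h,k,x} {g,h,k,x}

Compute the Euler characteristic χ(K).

n_0=9 n_1=24 n_2=21 n_3=5
χ=+9−24+21−5=1

χ(K)=1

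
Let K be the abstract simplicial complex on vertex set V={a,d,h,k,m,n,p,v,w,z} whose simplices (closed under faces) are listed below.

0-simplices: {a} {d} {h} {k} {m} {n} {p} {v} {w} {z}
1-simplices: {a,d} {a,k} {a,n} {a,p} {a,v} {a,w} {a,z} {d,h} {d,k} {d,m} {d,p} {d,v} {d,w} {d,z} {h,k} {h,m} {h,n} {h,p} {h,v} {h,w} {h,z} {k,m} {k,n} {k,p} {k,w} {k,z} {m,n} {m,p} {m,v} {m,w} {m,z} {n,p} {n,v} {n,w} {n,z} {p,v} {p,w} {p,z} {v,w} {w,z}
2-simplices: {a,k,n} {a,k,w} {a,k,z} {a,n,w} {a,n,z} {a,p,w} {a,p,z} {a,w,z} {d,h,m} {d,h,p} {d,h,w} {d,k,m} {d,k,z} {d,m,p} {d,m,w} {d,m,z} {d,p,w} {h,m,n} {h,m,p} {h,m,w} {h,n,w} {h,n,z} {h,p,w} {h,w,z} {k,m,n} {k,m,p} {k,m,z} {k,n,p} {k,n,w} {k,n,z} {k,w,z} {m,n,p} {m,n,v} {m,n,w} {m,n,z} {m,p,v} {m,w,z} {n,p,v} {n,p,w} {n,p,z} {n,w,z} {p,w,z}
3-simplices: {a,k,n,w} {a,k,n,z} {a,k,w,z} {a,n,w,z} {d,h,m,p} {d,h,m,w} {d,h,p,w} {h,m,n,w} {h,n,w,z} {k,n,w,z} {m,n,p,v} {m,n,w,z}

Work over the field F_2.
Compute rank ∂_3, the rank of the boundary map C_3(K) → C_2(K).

rank∂_3=11

n_0=10 n_1=40 n_2=42 n_3=12  [Z2]
∂1: piv[ad,ak,an,ap,av,aw,az,dh,dm] rk=9  ker:dk,dp,dv,dw,dz,hk,hm,hn,hp,hv,hw,hz,km,kn,kp,kw,kz,mn,mp,mv,mw,mz,np,nv,nw,nz,pv,pw,pz,vw,wz
∂2: piv[akn,akw,akz,anw,anz,apw,apz,awz,dhm,dhp,dhw,dkm,dkz,dmp,dmw,dmz,dpw,hmn,hnw,hnz,kmn,kmp,knp,mnv,mpv] rk=25  ker:hmp,hmw,hpw,hwz,kmz,knw,knz,kwz,mnp,mnw,mnz,mwz,npv,npw,npz,nwz,pwz
∂3: piv[aknw,aknz,akwz,anwz,dhmp,dhmw,dhpw,hmnw,hnwz,mnpv,mnwz] rk=11  ker:knwz
rk∂_3=11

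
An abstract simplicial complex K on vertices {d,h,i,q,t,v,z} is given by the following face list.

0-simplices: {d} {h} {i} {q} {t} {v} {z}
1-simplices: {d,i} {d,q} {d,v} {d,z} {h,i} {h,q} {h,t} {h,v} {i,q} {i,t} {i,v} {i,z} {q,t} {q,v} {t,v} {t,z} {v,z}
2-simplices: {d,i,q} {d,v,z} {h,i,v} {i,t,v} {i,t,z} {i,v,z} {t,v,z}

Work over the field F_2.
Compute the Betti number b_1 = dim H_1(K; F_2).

n_0=7 n_1=17 n_2=7  [Z2]
∂1: piv[di,dq,dv,dz,hi,ht] rk=6  ker:hq,hv,iq,it,iv,iz,qt,qv,tv,tz,vz
∂2: piv[diq,dvz,hiv,itv,itz,ivz] rk=6  ker:tvz
b_1=(17−6)−6=5

b_1=5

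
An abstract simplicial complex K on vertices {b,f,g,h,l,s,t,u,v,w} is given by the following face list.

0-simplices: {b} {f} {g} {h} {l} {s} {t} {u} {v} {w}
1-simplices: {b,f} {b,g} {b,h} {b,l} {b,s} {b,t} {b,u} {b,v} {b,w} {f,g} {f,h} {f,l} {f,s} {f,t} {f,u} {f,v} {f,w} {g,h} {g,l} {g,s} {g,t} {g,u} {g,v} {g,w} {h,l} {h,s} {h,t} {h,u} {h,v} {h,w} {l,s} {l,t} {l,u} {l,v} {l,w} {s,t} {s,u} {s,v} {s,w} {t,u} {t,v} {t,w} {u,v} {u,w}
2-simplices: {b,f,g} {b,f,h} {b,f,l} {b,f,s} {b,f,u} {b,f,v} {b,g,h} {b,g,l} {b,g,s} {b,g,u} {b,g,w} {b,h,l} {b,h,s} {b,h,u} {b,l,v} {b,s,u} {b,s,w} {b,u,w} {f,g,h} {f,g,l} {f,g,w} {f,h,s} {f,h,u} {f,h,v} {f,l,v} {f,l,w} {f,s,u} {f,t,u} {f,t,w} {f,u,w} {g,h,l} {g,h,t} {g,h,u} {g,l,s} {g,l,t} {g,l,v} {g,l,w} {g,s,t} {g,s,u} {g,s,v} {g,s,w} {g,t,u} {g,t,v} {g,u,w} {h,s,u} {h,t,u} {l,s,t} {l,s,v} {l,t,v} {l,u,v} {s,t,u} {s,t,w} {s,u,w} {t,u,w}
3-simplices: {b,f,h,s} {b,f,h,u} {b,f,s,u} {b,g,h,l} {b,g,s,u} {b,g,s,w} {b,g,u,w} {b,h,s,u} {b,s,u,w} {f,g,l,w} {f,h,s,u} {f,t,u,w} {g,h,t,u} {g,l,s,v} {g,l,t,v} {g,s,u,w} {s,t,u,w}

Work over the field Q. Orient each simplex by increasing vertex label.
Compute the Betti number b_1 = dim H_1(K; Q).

b_1=3

n_0=10 n_1=44 n_2=54 n_3=17  [Q]
∂1: piv[bf,bg,bh,bl,bs,bt,bu,bv,bw] rk=9  ker:fg,fh,fl,fs,ft,fu,fv,fw,gh,gl,gs,gt,gu,gv,gw,hl,hs,ht,hu,hv,hw,ls,lt,lu,lv,lw,st,su,sv,sw,tu,tv,tw,uv,uw
∂2: piv[bfg,bfh,bfl,bfs,bfu,bfv,bgh,bgl,bgs,bgu,bgw,bhl,bhs,bhu,blv,bsu,bsw,buw,fgw,fhv,flw,ftu,ftw,ght,gls,glt,glv,gst,gsv,gtu,gtv,luv] rk=32  ker:fgh,fgl,fhs,fhu,flv,fsu,fuw,ghl,ghu,glw,gsu,gsw,guw,hsu,htu,lst,lsv,ltv,stu,stw,suw,tuw
∂3: piv[bfhs,bfhu,bfsu,bghl,bgsu,bgsw,bguw,bhsu,bsuw,fglw,ftuw,ghtu,glsv,gltv,stuw] rk=15  ker:fhsu,gsuw
b_1=(44−9)−32=3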